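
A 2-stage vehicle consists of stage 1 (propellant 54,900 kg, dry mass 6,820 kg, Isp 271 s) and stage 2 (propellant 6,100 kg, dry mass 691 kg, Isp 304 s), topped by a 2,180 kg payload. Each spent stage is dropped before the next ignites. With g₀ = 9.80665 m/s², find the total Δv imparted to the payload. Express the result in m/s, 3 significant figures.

Δv ≈ 7380 m/s

Ignition mass of stage 1 = 54,900+6,820 + 6,100+691 + 2,180 = 70,691 kg.
Stage 1: m₀ = 70,691 kg, m_f = 70,691 − 54,900 = 15,791 kg; Δv = 271×9.80665×ln(4.477) = 2657.6×1.4989 ≈ 3983 m/s.
Stage 2: m₀ = 8,971 kg, m_f = 8,971 − 6,100 = 2,871 kg; Δv = 304×9.80665×ln(3.125) = 2981.2×1.1393 ≈ 3397 m/s.
Total Δv = 3983 + 3397 = 7380 m/s.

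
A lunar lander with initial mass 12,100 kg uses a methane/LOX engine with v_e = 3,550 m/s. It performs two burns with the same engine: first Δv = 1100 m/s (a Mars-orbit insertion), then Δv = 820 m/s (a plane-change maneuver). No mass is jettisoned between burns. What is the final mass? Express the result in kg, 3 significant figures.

After the first burn: m = 12100 × exp(−1100/3550.0) = 12100 × 0.73355 = 8,875.96 kg.
After the second burn: m = 8,875.96 × exp(−820/3550.0) = 8,875.96 × 0.79375 = 7,045.29 kg.

final mass ≈ 7050 kg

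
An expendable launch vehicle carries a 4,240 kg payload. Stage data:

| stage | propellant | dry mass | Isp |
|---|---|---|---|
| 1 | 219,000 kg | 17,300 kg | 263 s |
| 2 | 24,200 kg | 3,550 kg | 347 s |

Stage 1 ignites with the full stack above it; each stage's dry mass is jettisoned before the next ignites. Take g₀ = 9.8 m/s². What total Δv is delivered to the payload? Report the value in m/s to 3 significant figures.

Δv ≈ 9170 m/s

Ignition mass of stage 1 = 219,000+17,300 + 24,200+3,550 + 4,240 = 268,290 kg.
Stage 1: m₀ = 268,290 kg, m_f = 268,290 − 219,000 = 49,290 kg; Δv = 263×9.8×ln(5.443) = 2577.4×1.6943 ≈ 4367 m/s.
Stage 2: m₀ = 31,990 kg, m_f = 31,990 − 24,200 = 7,790 kg; Δv = 347×9.8×ln(4.107) = 3400.6×1.4126 ≈ 4804 m/s.
Total Δv = 4367 + 4804 = 9171 m/s.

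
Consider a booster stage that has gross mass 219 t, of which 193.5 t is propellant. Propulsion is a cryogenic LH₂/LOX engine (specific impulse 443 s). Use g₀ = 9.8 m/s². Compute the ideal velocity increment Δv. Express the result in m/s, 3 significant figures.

v_e = Isp · g₀ = 443 × 9.8 = 4341.4 m/s.
m_f = m₀ − m_prop = 219 − 193.5 = 25.5 t.
Using Δv = v_e ln(m₀/m_f): Δv = v_e · ln(m₀/m_f) = 4341.4 × ln(8.588) = 4341.4 × 2.1504 ≈ 9335.7 m/s.

Δv ≈ 9340 m/s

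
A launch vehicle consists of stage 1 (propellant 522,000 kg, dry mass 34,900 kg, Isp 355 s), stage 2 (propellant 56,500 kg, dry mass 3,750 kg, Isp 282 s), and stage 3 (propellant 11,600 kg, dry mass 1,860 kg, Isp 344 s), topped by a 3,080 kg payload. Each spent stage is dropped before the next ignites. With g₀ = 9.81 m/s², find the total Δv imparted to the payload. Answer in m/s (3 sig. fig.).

Ignition mass of stage 1 = 522,000+34,900 + 56,500+3,750 + 11,600+1,860 + 3,080 = 633,690 kg.
Stage 1: m₀ = 633,690 kg, m_f = 633,690 − 522,000 = 111,690 kg; Δv = 355×9.81×ln(5.674) = 3482.6×1.7358 ≈ 6045 m/s.
Stage 2: m₀ = 76,790 kg, m_f = 76,790 − 56,500 = 20,290 kg; Δv = 282×9.81×ln(3.785) = 2766.4×1.3309 ≈ 3682 m/s.
Stage 3: m₀ = 16,540 kg, m_f = 16,540 − 11,600 = 4,940 kg; Δv = 344×9.81×ln(3.348) = 3374.6×1.2084 ≈ 4078 m/s.
Total Δv = 6045 + 3682 + 4078 = 13805 m/s.

Δv ≈ 13800 m/s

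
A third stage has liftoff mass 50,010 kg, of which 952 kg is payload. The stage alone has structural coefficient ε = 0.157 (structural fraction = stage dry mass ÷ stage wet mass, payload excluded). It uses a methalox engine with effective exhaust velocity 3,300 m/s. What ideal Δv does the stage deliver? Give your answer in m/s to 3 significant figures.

Δv ≈ 5790 m/s

Stage wet mass = m₀ − payload = 50,010 − 952 = 49,058 kg.
Stage dry mass = ε × stage wet mass = 0.157 × 49,058 = 7,702.11 kg.
Burnout mass m_f = stage dry + payload = 7,702.11 + 952 = 8,654.11 kg.
Rocket equation: Δv = v_e · ln(50,010/8,654.11) = 3300.0 × ln(5.779) = 3300.0 × 1.7542 ≈ 5789 m/s.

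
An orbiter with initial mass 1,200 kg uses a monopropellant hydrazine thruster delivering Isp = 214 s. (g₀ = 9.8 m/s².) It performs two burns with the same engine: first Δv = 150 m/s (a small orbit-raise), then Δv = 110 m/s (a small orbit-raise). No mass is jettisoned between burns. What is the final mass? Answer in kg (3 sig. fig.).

final mass ≈ 1060 kg

v_e = Isp · g₀ = 214 × 9.8 = 2097.2 m/s.
After the first burn: m = 1200 × exp(−150/2097.2) = 1200 × 0.93097 = 1,117.16 kg.
After the second burn: m = 1,117.16 × exp(−110/2097.2) = 1,117.16 × 0.94890 = 1,060.07 kg.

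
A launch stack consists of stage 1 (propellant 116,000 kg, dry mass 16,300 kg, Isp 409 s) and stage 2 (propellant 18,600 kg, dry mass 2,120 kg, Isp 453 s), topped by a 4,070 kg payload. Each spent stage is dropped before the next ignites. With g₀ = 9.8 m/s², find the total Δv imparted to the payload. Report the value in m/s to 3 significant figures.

Δv ≈ 11500 m/s

Ignition mass of stage 1 = 116,000+16,300 + 18,600+2,120 + 4,070 = 157,090 kg.
Stage 1: m₀ = 157,090 kg, m_f = 157,090 − 116,000 = 41,090 kg; Δv = 409×9.8×ln(3.823) = 4008.2×1.3411 ≈ 5375 m/s.
Stage 2: m₀ = 24,790 kg, m_f = 24,790 − 18,600 = 6,190 kg; Δv = 453×9.8×ln(4.005) = 4439.4×1.3875 ≈ 6160 m/s.
Total Δv = 5375 + 6160 = 11535 m/s.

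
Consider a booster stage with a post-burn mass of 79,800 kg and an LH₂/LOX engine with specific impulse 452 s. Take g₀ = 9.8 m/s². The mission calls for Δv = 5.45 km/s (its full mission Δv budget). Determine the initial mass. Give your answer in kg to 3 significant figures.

initial mass ≈ 273000 kg

v_e = Isp · g₀ = 452 × 9.8 = 4429.6 m/s.
Using Δv = v_e ln(m₀/m_f): m₀/m_f = exp(Δv / v_e) = exp(5450 / 4429.6) = exp(1.2304) = 3.4225.
m₀ = m_f × 3.4225 = 79,800 × 3.4225 = 273,116 kg.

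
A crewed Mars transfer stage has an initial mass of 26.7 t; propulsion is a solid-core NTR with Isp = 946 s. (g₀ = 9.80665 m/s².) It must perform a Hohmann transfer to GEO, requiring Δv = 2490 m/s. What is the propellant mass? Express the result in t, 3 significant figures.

propellant mass ≈ 6.29 t

v_e = Isp · g₀ = 946 × 9.80665 = 9277.1 m/s.
By the Tsiolkovsky rocket equation, m₀/m_f = exp(Δv / v_e) = exp(2490 / 9277.1) = exp(0.2684) = 1.3079.
m_f = 26.7 / 1.3079 = 20.4144 t, so propellant = m₀ − m_f = 26.7 − 20.4144 = 6.2856 t.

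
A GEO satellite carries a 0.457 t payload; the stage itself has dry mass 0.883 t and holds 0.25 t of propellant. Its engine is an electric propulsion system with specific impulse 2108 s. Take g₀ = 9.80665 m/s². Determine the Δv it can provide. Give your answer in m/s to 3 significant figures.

v_e = Isp · g₀ = 2108 × 9.80665 = 20672.4 m/s.
m₀ = payload + dry + propellant = 0.457 + 0.883 + 0.25 = 1.59 t.
m_f = payload + dry = 0.457 + 0.883 = 1.34 t.
By the Tsiolkovsky rocket equation, Δv = v_e · ln(m₀/m_f) = 20672.4 × ln(1.187) = 20672.4 × 0.1711 ≈ 3536.3 m/s.

Δv ≈ 3540 m/s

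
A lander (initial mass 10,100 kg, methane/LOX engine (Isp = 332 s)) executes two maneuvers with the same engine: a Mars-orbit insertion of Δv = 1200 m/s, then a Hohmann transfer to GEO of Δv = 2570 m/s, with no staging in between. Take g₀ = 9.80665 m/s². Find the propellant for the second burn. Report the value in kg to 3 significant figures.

v_e = Isp · g₀ = 332 × 9.80665 = 3255.8 m/s.
After the first burn: m = 10100 × exp(−1200/3255.8) = 10100 × 0.69172 = 6,986.37 kg.
After the second burn: m = 6,986.37 × exp(−2570/3255.8) = 6,986.37 × 0.45414 = 3,172.79 kg.
Second-burn propellant = 6,986.37 − 3,172.79 = 3,813.58 kg.

propellant for the second burn ≈ 3810 kg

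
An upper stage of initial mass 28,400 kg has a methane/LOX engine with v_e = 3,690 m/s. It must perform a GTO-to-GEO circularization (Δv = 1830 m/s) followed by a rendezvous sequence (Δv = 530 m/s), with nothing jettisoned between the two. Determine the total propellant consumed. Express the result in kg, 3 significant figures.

total propellant consumed ≈ 13400 kg

After the first burn: m = 28400 × exp(−1830/3690.0) = 28400 × 0.60900 = 17,295.6 kg.
After the second burn: m = 17,295.6 × exp(−530/3690.0) = 17,295.6 × 0.86621 = 14,981.6 kg.
Total propellant = m₀ − m_final = 28400 − 14,981.6 = 13,418.4 kg.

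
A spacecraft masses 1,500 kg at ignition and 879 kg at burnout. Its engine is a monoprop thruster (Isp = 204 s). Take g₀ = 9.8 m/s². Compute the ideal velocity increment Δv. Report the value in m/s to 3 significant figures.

Δv ≈ 1070 m/s

v_e = Isp · g₀ = 204 × 9.8 = 1999.2 m/s.
Rocket equation: Δv = v_e · ln(m₀/m_f) = 1999.2 × ln(1.706) = 1999.2 × 0.5344 ≈ 1068.4 m/s.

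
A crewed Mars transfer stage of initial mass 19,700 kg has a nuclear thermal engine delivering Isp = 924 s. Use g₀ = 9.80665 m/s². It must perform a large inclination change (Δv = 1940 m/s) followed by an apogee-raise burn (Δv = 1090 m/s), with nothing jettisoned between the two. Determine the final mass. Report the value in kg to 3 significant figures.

v_e = Isp · g₀ = 924 × 9.80665 = 9061.3 m/s.
After the first burn: m = 19700 × exp(−1940/9061.3) = 19700 × 0.80727 = 15,903.2 kg.
After the second burn: m = 15,903.2 × exp(−1090/9061.3) = 15,903.2 × 0.88666 = 14,100.7 kg.

final mass ≈ 14100 kg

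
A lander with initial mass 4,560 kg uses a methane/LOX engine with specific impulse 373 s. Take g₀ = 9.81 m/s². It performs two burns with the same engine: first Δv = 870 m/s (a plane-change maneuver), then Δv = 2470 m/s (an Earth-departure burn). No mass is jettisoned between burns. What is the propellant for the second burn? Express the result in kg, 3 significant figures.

v_e = Isp · g₀ = 373 × 9.81 = 3659.1 m/s.
After the first burn: m = 4560 × exp(−870/3659.1) = 4560 × 0.78839 = 3,595.06 kg.
After the second burn: m = 3,595.06 × exp(−2470/3659.1) = 3,595.06 × 0.50914 = 1,830.39 kg.
Second-burn propellant = 3,595.06 − 1,830.39 = 1,764.67 kg.

propellant for the second burn ≈ 1760 kg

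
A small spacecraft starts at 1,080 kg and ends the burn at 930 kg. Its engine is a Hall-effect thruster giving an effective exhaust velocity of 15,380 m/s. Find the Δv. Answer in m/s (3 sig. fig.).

Δv ≈ 2300 m/s

Δv = v_e · ln(m₀/m_f) = 15380.0 × ln(1.161) = 15380.0 × 0.1495 ≈ 2299.8 m/s.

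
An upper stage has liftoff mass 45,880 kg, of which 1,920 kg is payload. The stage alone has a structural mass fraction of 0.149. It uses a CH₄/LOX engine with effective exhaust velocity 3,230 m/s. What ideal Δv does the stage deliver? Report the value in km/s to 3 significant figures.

Δv ≈ 5.46 km/s

Stage wet mass = m₀ − payload = 45,880 − 1,920 = 43,960 kg.
Stage dry mass = ε × stage wet mass = 0.149 × 43,960 = 6,550.04 kg.
Burnout mass m_f = stage dry + payload = 6,550.04 + 1,920 = 8,470.04 kg.
Δv = v_e · ln(45,880/8,470.04) = 3230.0 × ln(5.417) = 3230.0 × 1.6895 ≈ 5457 m/s.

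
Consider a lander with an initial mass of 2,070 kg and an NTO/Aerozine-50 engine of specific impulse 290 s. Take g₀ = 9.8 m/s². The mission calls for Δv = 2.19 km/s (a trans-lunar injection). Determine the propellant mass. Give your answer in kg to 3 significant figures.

propellant mass ≈ 1110 kg

v_e = Isp · g₀ = 290 × 9.8 = 2842.0 m/s.
m₀/m_f = exp(Δv / v_e) = exp(2190 / 2842.0) = exp(0.7706) = 2.1610.
m_f = 2,070 / 2.1610 = 957.89 kg, so propellant = m₀ − m_f = 2,070 − 957.89 = 1,112.11 kg.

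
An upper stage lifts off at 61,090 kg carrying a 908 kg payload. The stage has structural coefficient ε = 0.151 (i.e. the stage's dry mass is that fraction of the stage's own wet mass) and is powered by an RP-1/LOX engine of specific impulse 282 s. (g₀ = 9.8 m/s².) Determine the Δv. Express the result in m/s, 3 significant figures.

Δv ≈ 5000 m/s

Stage wet mass = m₀ − payload = 61,090 − 908 = 60,182 kg.
Stage dry mass = ε × stage wet mass = 0.151 × 60,182 = 9,087.48 kg.
Burnout mass m_f = stage dry + payload = 9,087.48 + 908 = 9,995.48 kg.
v_e = Isp · g₀ = 282 × 9.8 = 2763.6 m/s.
By the Tsiolkovsky rocket equation, Δv = v_e · ln(61,090/9,995.48) = 2763.6 × ln(6.112) = 2763.6 × 1.8102 ≈ 5003 m/s.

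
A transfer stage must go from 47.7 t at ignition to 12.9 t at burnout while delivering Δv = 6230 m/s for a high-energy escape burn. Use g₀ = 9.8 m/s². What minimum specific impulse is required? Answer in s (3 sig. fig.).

Isp ≈ 486 s

ln(m₀/m_f) = ln(47700/12900) = ln(3.698) = 1.3077.
Rocket equation: v_e = Δv / ln(m₀/m_f) = 6230 / 1.3077 = 4764.1 m/s.
Isp = v_e / g₀ = 4764.1 / 9.8 = 486.1 s.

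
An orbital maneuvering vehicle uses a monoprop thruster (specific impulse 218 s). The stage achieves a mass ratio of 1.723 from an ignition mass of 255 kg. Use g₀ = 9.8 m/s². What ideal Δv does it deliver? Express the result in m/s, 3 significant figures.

v_e = Isp · g₀ = 218 × 9.8 = 2136.4 m/s.
Δv = v_e · ln(1.723) = 2136.4 × 0.5441 ≈ 1162.3 m/s.

Δv ≈ 1160 m/s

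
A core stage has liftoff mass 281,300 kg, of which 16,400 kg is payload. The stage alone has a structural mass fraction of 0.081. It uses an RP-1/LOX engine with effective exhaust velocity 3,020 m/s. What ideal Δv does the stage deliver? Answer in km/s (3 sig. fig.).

Δv ≈ 6.06 km/s

Stage wet mass = m₀ − payload = 281,300 − 16,400 = 264,900 kg.
Stage dry mass = ε × stage wet mass = 0.081 × 264,900 = 21,456.9 kg.
Burnout mass m_f = stage dry + payload = 21,456.9 + 16,400 = 37,856.9 kg.
By the Tsiolkovsky rocket equation, Δv = v_e · ln(281,300/37,856.9) = 3020.0 × ln(7.431) = 3020.0 × 2.0056 ≈ 6057 m/s.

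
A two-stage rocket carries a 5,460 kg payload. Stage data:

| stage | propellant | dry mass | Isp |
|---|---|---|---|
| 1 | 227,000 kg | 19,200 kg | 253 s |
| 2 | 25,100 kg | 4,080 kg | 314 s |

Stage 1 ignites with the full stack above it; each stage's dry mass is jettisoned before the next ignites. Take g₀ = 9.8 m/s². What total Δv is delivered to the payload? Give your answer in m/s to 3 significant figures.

Ignition mass of stage 1 = 227,000+19,200 + 25,100+4,080 + 5,460 = 280,840 kg.
Stage 1: m₀ = 280,840 kg, m_f = 280,840 − 227,000 = 53,840 kg; Δv = 253×9.8×ln(5.216) = 2479.4×1.6518 ≈ 4095 m/s.
Stage 2: m₀ = 34,640 kg, m_f = 34,640 − 25,100 = 9,540 kg; Δv = 314×9.8×ln(3.631) = 3077.2×1.2895 ≈ 3968 m/s.
Total Δv = 4095 + 3968 = 8063 m/s.

Δv ≈ 8060 m/s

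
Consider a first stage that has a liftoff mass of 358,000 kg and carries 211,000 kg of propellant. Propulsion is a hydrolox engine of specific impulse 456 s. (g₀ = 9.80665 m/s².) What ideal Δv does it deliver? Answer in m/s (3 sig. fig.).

v_e = Isp · g₀ = 456 × 9.80665 = 4471.8 m/s.
m_f = m₀ − m_prop = 358,000 − 211,000 = 147,000 kg.
Using Δv = v_e ln(m₀/m_f): Δv = v_e · ln(m₀/m_f) = 4471.8 × ln(2.435) = 4471.8 × 0.8901 ≈ 3980.4 m/s.

Δv ≈ 3980 m/s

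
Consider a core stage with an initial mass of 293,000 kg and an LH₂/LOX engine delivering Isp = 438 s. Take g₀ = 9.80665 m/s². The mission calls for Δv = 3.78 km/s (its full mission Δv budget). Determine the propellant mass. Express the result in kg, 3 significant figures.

v_e = Isp · g₀ = 438 × 9.80665 = 4295.3 m/s.
m₀/m_f = exp(Δv / v_e) = exp(3780 / 4295.3) = exp(0.8800) = 2.4110.
m_f = 293,000 / 2.4110 = 121,526 kg, so propellant = m₀ − m_f = 293,000 − 121,526 = 171,474 kg.

propellant mass ≈ 171000 kg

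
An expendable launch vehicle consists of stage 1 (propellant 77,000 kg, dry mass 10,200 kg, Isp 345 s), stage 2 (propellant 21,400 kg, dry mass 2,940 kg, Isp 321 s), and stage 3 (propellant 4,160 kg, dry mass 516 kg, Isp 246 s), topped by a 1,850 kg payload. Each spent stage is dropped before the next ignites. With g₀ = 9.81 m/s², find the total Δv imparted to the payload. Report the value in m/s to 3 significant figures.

Ignition mass of stage 1 = 77,000+10,200 + 21,400+2,940 + 4,160+516 + 1,850 = 118,066 kg.
Stage 1: m₀ = 118,066 kg, m_f = 118,066 − 77,000 = 41,066 kg; Δv = 345×9.81×ln(2.875) = 3384.5×1.0561 ≈ 3574 m/s.
Stage 2: m₀ = 30,866 kg, m_f = 30,866 − 21,400 = 9,466 kg; Δv = 321×9.81×ln(3.261) = 3149.0×1.1819 ≈ 3722 m/s.
Stage 3: m₀ = 6,526 kg, m_f = 6,526 − 4,160 = 2,366 kg; Δv = 246×9.81×ln(2.758) = 2413.3×1.0146 ≈ 2448 m/s.
Total Δv = 3574 + 3722 + 2448 = 9744 m/s.

Δv ≈ 9740 m/s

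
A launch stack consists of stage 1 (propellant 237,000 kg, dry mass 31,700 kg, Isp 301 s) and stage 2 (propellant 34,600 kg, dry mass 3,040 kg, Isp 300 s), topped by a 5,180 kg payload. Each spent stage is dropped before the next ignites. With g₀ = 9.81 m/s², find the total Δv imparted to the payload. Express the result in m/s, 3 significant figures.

Ignition mass of stage 1 = 237,000+31,700 + 34,600+3,040 + 5,180 = 311,520 kg.
Stage 1: m₀ = 311,520 kg, m_f = 311,520 − 237,000 = 74,520 kg; Δv = 301×9.81×ln(4.18) = 2952.8×1.4304 ≈ 4224 m/s.
Stage 2: m₀ = 42,820 kg, m_f = 42,820 − 34,600 = 8,220 kg; Δv = 300×9.81×ln(5.209) = 2943.0×1.6504 ≈ 4857 m/s.
Total Δv = 4224 + 4857 = 9081 m/s.

Δv ≈ 9080 m/s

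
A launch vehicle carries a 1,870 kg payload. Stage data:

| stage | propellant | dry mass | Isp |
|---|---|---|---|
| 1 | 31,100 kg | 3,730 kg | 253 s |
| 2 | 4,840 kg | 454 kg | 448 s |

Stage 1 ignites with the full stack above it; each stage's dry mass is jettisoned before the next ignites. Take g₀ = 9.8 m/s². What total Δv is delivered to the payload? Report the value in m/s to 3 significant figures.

Ignition mass of stage 1 = 31,100+3,730 + 4,840+454 + 1,870 = 41,994 kg.
Stage 1: m₀ = 41,994 kg, m_f = 41,994 − 31,100 = 10,894 kg; Δv = 253×9.8×ln(3.855) = 2479.4×1.3493 ≈ 3345 m/s.
Stage 2: m₀ = 7,164 kg, m_f = 7,164 − 4,840 = 2,324 kg; Δv = 448×9.8×ln(3.083) = 4390.4×1.1258 ≈ 4943 m/s.
Total Δv = 3345 + 4943 = 8288 m/s.

Δv ≈ 8290 m/s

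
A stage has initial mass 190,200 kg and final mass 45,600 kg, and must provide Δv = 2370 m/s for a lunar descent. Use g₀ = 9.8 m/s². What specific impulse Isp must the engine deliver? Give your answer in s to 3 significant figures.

Isp ≈ 169 s

ln(m₀/m_f) = ln(190200/45600) = ln(4.171) = 1.4282.
v_e = Δv / ln(m₀/m_f) = 2370 / 1.4282 = 1659.5 m/s.
Isp = v_e / g₀ = 1659.5 / 9.8 = 169.3 s.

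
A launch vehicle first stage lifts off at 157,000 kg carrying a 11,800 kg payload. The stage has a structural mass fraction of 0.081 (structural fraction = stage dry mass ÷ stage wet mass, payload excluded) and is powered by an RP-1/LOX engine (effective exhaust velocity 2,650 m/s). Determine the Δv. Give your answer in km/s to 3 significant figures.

Δv ≈ 5.03 km/s

Stage wet mass = m₀ − payload = 157,000 − 11,800 = 145,200 kg.
Stage dry mass = ε × stage wet mass = 0.081 × 145,200 = 11,761.2 kg.
Burnout mass m_f = stage dry + payload = 11,761.2 + 11,800 = 23,561.2 kg.
Δv = v_e · ln(157,000/23,561.2) = 2650.0 × ln(6.663) = 2650.0 × 1.8966 ≈ 5026 m/s.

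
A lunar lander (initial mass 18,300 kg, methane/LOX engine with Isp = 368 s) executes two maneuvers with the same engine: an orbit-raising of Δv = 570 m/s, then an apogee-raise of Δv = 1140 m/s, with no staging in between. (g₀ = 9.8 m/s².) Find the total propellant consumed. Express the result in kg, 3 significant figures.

total propellant consumed ≈ 6910 kg

v_e = Isp · g₀ = 368 × 9.8 = 3606.4 m/s.
After the first burn: m = 18300 × exp(−570/3606.4) = 18300 × 0.85381 = 15,624.7 kg.
After the second burn: m = 15,624.7 × exp(−1140/3606.4) = 15,624.7 × 0.72898 = 11,390.1 kg.
Total propellant = m₀ − m_final = 18300 − 11,390.1 = 6,909.9 kg.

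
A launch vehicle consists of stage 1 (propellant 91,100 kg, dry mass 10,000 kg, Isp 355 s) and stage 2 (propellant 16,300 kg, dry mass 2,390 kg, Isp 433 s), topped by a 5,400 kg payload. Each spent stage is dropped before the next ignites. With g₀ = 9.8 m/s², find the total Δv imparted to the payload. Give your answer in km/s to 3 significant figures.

Ignition mass of stage 1 = 91,100+10,000 + 16,300+2,390 + 5,400 = 125,190 kg.
Stage 1: m₀ = 125,190 kg, m_f = 125,190 − 91,100 = 34,090 kg; Δv = 355×9.8×ln(3.672) = 3479.0×1.3008 ≈ 4526 m/s.
Stage 2: m₀ = 24,090 kg, m_f = 24,090 − 16,300 = 7,790 kg; Δv = 433×9.8×ln(3.092) = 4243.4×1.1290 ≈ 4791 m/s.
Total Δv = 4526 + 4791 = 9317 m/s.

Δv ≈ 9.32 km/s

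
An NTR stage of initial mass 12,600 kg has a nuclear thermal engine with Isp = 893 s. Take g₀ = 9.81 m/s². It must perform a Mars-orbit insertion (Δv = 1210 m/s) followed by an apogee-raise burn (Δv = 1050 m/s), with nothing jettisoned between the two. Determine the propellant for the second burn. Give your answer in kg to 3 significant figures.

v_e = Isp · g₀ = 893 × 9.81 = 8760.3 m/s.
After the first burn: m = 12600 × exp(−1210/8760.3) = 12600 × 0.87099 = 10,974.5 kg.
After the second burn: m = 10,974.5 × exp(−1050/8760.3) = 10,974.5 × 0.88705 = 9,734.93 kg.
Second-burn propellant = 10,974.5 − 9,734.93 = 1,239.57 kg.

propellant for the second burn ≈ 1240 kg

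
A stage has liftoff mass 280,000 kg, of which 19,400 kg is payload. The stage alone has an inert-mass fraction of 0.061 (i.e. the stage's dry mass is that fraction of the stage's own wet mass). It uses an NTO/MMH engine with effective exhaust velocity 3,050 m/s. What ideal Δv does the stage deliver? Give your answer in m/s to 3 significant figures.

Δv ≈ 6320 m/s

Stage wet mass = m₀ − payload = 280,000 − 19,400 = 260,600 kg.
Stage dry mass = ε × stage wet mass = 0.061 × 260,600 = 15,896.6 kg.
Burnout mass m_f = stage dry + payload = 15,896.6 + 19,400 = 35,296.6 kg.
From the ideal rocket equation, Δv = v_e · ln(280,000/35,296.6) = 3050.0 × ln(7.933) = 3050.0 × 2.0710 ≈ 6317 m/s.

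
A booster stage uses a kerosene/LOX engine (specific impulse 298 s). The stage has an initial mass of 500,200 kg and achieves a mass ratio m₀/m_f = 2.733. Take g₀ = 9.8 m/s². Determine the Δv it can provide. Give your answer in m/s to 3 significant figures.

Δv ≈ 2940 m/s

v_e = Isp · g₀ = 298 × 9.8 = 2920.4 m/s.
Using Δv = v_e ln(m₀/m_f): Δv = v_e · ln(2.733) = 2920.4 × 1.0054 ≈ 2936.2 m/s.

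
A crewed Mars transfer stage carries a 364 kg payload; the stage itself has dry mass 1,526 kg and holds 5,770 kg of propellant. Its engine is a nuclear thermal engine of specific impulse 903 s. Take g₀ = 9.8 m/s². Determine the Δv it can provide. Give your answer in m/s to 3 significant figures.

Δv ≈ 12400 m/s

v_e = Isp · g₀ = 903 × 9.8 = 8849.4 m/s.
m₀ = payload + dry + propellant = 364 + 1,526 + 5,770 = 7,660 kg.
m_f = payload + dry = 364 + 1,526 = 1,890 kg.
Δv = v_e · ln(m₀/m_f) = 8849.4 × ln(4.053) = 8849.4 × 1.3994 ≈ 12384.2 m/s.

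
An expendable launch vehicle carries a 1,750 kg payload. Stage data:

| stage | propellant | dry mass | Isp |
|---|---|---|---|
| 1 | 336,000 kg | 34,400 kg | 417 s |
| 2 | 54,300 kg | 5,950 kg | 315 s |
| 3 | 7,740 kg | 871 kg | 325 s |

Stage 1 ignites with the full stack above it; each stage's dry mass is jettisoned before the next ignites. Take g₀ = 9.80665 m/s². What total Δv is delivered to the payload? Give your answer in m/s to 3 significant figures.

Ignition mass of stage 1 = 336,000+34,400 + 54,300+5,950 + 7,740+871 + 1,750 = 441,011 kg.
Stage 1: m₀ = 441,011 kg, m_f = 441,011 − 336,000 = 105,011 kg; Δv = 417×9.80665×ln(4.2) = 4089.4×1.4350 ≈ 5868 m/s.
Stage 2: m₀ = 70,611 kg, m_f = 70,611 − 54,300 = 16,311 kg; Δv = 315×9.80665×ln(4.329) = 3089.1×1.4653 ≈ 4527 m/s.
Stage 3: m₀ = 10,361 kg, m_f = 10,361 − 7,740 = 2,621 kg; Δv = 325×9.80665×ln(3.953) = 3187.2×1.3745 ≈ 4381 m/s.
Total Δv = 5868 + 4527 + 4381 = 14776 m/s.

Δv ≈ 14800 m/s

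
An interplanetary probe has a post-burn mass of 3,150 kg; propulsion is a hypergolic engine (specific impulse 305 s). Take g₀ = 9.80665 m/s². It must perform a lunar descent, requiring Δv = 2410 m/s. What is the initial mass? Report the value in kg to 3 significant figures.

v_e = Isp · g₀ = 305 × 9.80665 = 2991.0 m/s.
By the Tsiolkovsky rocket equation, m₀/m_f = exp(Δv / v_e) = exp(2410 / 2991.0) = exp(0.8057) = 2.2384.
m₀ = m_f × 2.2384 = 3,150 × 2.2384 = 7,050.96 kg.

initial mass ≈ 7050 kg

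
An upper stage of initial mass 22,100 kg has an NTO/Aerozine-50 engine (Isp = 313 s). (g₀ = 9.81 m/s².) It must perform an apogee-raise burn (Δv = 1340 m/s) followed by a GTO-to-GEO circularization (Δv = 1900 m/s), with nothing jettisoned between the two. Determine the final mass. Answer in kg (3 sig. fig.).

final mass ≈ 7690 kg

v_e = Isp · g₀ = 313 × 9.81 = 3070.5 m/s.
After the first burn: m = 22100 × exp(−1340/3070.5) = 22100 × 0.64635 = 14,284.3 kg.
After the second burn: m = 14,284.3 × exp(−1900/3070.5) = 14,284.3 × 0.53860 = 7,693.52 kg.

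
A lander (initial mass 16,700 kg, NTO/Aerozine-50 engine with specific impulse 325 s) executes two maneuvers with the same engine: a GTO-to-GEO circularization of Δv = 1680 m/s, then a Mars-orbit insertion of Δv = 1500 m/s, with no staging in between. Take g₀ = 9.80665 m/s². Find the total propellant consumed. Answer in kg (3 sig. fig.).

total propellant consumed ≈ 10500 kg

v_e = Isp · g₀ = 325 × 9.80665 = 3187.2 m/s.
After the first burn: m = 16700 × exp(−1680/3187.2) = 16700 × 0.59031 = 9,858.18 kg.
After the second burn: m = 9,858.18 × exp(−1500/3187.2) = 9,858.18 × 0.62460 = 6,157.42 kg.
Total propellant = m₀ − m_final = 16700 − 6,157.42 = 10,542.58 kg.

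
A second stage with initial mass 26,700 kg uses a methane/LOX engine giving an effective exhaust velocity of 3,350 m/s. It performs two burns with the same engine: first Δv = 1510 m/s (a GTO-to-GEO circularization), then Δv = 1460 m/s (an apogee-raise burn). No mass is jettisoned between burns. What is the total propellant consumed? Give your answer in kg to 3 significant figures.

total propellant consumed ≈ 15700 kg

After the first burn: m = 26700 × exp(−1510/3350.0) = 26700 × 0.63715 = 17,011.9 kg.
After the second burn: m = 17,011.9 × exp(−1460/3350.0) = 17,011.9 × 0.64673 = 11,002.1 kg.
Total propellant = m₀ − m_final = 26700 − 11,002.1 = 15,697.9 kg.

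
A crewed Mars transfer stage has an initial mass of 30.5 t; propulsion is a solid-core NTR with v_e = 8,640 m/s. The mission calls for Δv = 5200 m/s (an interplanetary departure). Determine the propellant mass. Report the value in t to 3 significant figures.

propellant mass ≈ 13.8 t

m₀/m_f = exp(Δv / v_e) = exp(5200 / 8640.0) = exp(0.6019) = 1.8255.
m_f = 30.5 / 1.8255 = 16.7078 t, so propellant = m₀ − m_f = 30.5 − 16.7078 = 13.7922 t.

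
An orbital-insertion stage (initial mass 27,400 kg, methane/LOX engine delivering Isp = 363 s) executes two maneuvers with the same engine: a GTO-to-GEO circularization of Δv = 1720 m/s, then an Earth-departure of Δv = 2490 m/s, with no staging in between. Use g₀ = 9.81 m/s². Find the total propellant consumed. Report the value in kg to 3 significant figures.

v_e = Isp · g₀ = 363 × 9.81 = 3561.0 m/s.
After the first burn: m = 27400 × exp(−1720/3561.0) = 27400 × 0.61693 = 16,903.9 kg.
After the second burn: m = 16,903.9 × exp(−2490/3561.0) = 16,903.9 × 0.49696 = 8,400.56 kg.
Total propellant = m₀ − m_final = 27400 − 8,400.56 = 18,999.44 kg.

total propellant consumed ≈ 19000 kg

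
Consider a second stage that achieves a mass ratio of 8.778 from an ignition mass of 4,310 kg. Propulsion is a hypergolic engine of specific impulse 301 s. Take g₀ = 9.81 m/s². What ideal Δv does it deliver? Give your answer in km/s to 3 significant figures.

v_e = Isp · g₀ = 301 × 9.81 = 2952.8 m/s.
Using Δv = v_e ln(m₀/m_f): Δv = v_e · ln(8.778) = 2952.8 × 2.1722 ≈ 6414.2 m/s.

Δv ≈ 6.41 km/s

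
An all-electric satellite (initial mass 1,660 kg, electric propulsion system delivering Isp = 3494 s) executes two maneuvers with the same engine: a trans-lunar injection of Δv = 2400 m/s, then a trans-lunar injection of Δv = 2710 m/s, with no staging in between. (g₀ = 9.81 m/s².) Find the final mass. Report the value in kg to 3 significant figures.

final mass ≈ 1430 kg

v_e = Isp · g₀ = 3494 × 9.81 = 34276.1 m/s.
After the first burn: m = 1660 × exp(−2400/34276.1) = 1660 × 0.93238 = 1,547.75 kg.
After the second burn: m = 1,547.75 × exp(−2710/34276.1) = 1,547.75 × 0.92398 = 1,430.09 kg.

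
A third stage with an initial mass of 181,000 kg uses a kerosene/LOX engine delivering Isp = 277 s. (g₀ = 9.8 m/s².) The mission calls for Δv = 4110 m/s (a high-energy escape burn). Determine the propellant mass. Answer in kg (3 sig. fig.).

v_e = Isp · g₀ = 277 × 9.8 = 2714.6 m/s.
By the Tsiolkovsky rocket equation, m₀/m_f = exp(Δv / v_e) = exp(4110 / 2714.6) = exp(1.5140) = 4.5450.
m_f = 181,000 / 4.5450 = 39,824 kg, so propellant = m₀ − m_f = 181,000 − 39,824 = 141,176 kg.

propellant mass ≈ 141000 kg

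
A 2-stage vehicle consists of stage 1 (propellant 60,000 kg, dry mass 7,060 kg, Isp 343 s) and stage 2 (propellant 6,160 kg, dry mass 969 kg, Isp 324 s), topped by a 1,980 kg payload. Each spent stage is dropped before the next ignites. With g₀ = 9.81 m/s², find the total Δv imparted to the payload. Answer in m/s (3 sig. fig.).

Δv ≈ 8800 m/s

Ignition mass of stage 1 = 60,000+7,060 + 6,160+969 + 1,980 = 76,169 kg.
Stage 1: m₀ = 76,169 kg, m_f = 76,169 − 60,000 = 16,169 kg; Δv = 343×9.81×ln(4.711) = 3364.8×1.5499 ≈ 5215 m/s.
Stage 2: m₀ = 9,109 kg, m_f = 9,109 − 6,160 = 2,949 kg; Δv = 324×9.81×ln(3.089) = 3178.4×1.1278 ≈ 3585 m/s.
Total Δv = 5215 + 3585 = 8800 m/s.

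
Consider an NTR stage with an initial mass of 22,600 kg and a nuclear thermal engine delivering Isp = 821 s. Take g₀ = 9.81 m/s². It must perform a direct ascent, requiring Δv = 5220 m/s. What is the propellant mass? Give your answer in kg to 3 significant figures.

v_e = Isp · g₀ = 821 × 9.81 = 8054.0 m/s.
By the Tsiolkovsky rocket equation, m₀/m_f = exp(Δv / v_e) = exp(5220 / 8054.0) = exp(0.6481) = 1.9120.
m_f = 22,600 / 1.9120 = 11,820.1 kg, so propellant = m₀ − m_f = 22,600 − 11,820.1 = 10,779.9 kg.

propellant mass ≈ 10800 kg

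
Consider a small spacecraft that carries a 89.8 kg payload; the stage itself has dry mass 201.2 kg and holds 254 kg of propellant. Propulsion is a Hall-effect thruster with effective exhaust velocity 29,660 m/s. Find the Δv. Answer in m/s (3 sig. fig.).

Δv ≈ 18600 m/s

m₀ = payload + dry + propellant = 89.8 + 201.2 + 254 = 545 kg.
m_f = payload + dry = 89.8 + 201.2 = 291 kg.
Δv = v_e · ln(m₀/m_f) = 29660.0 × ln(1.873) = 29660.0 × 0.6275 ≈ 18610.5 m/s.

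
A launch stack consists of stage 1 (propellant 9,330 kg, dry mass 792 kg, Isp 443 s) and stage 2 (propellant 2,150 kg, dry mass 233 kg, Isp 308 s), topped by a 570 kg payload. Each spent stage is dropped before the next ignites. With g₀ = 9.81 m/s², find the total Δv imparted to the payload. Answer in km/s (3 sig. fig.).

Δv ≈ 9.37 km/s

Ignition mass of stage 1 = 9,330+792 + 2,150+233 + 570 = 13,075 kg.
Stage 1: m₀ = 13,075 kg, m_f = 13,075 − 9,330 = 3,745 kg; Δv = 443×9.81×ln(3.491) = 4345.8×1.2503 ≈ 5434 m/s.
Stage 2: m₀ = 2,953 kg, m_f = 2,953 − 2,150 = 803 kg; Δv = 308×9.81×ln(3.677) = 3021.5×1.3022 ≈ 3935 m/s.
Total Δv = 5434 + 3935 = 9369 m/s.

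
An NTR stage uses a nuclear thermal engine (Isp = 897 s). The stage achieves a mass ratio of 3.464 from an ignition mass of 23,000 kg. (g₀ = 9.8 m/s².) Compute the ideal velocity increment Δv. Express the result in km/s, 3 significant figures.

Δv ≈ 10.9 km/s

v_e = Isp · g₀ = 897 × 9.8 = 8790.6 m/s.
Using Δv = v_e ln(m₀/m_f): Δv = v_e · ln(3.464) = 8790.6 × 1.2424 ≈ 10921.7 m/s.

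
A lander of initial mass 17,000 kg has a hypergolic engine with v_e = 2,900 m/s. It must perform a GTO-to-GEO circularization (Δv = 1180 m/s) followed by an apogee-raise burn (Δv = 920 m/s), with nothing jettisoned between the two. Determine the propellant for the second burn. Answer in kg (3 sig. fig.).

propellant for the second burn ≈ 3080 kg

After the first burn: m = 17000 × exp(−1180/2900.0) = 17000 × 0.66571 = 11,317.1 kg.
After the second burn: m = 11,317.1 × exp(−920/2900.0) = 11,317.1 × 0.72815 = 8,240.55 kg.
Second-burn propellant = 11,317.1 − 8,240.55 = 3,076.55 kg.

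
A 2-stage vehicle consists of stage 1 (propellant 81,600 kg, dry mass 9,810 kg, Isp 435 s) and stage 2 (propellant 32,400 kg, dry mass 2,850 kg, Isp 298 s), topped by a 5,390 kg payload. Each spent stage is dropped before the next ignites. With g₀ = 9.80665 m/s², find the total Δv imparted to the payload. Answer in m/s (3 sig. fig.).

Ignition mass of stage 1 = 81,600+9,810 + 32,400+2,850 + 5,390 = 132,050 kg.
Stage 1: m₀ = 132,050 kg, m_f = 132,050 − 81,600 = 50,450 kg; Δv = 435×9.80665×ln(2.617) = 4265.9×0.9622 ≈ 4105 m/s.
Stage 2: m₀ = 40,640 kg, m_f = 40,640 − 32,400 = 8,240 kg; Δv = 298×9.80665×ln(4.932) = 2922.4×1.5958 ≈ 4663 m/s.
Total Δv = 4105 + 4663 = 8768 m/s.

Δv ≈ 8770 m/s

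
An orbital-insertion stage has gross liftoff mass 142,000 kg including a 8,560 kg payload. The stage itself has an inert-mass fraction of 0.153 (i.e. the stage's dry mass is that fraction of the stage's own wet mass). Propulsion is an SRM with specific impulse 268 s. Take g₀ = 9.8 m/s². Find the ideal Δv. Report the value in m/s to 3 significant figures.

Stage wet mass = m₀ − payload = 142,000 − 8,560 = 133,440 kg.
Stage dry mass = ε × stage wet mass = 0.153 × 133,440 = 20,416.3 kg.
Burnout mass m_f = stage dry + payload = 20,416.3 + 8,560 = 28,976.3 kg.
v_e = Isp · g₀ = 268 × 9.8 = 2626.4 m/s.
Using Δv = v_e ln(m₀/m_f): Δv = v_e · ln(142,000/28,976.3) = 2626.4 × ln(4.901) = 2626.4 × 1.5893 ≈ 4174 m/s.

Δv ≈ 4170 m/s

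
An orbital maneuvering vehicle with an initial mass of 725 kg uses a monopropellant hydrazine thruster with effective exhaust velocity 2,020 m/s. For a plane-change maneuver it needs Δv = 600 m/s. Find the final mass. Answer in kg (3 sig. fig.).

final mass ≈ 539 kg

From the ideal rocket equation, m₀/m_f = exp(Δv / v_e) = exp(600 / 2020.0) = exp(0.2970) = 1.3459.
m_f = m₀ / 1.3459 = 725 / 1.3459 = 538.673 kg.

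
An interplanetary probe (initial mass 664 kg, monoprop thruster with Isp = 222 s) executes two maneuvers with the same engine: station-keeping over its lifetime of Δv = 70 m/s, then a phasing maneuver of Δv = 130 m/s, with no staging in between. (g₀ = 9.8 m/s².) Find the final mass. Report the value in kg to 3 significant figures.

final mass ≈ 606 kg

v_e = Isp · g₀ = 222 × 9.8 = 2175.6 m/s.
After the first burn: m = 664 × exp(−70/2175.6) = 664 × 0.96834 = 642.978 kg.
After the second burn: m = 642.978 × exp(−130/2175.6) = 642.978 × 0.94200 = 605.685 kg.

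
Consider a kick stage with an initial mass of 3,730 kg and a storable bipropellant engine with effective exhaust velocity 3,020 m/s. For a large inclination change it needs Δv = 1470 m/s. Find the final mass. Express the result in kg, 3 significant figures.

final mass ≈ 2290 kg

Using Δv = v_e ln(m₀/m_f): m₀/m_f = exp(Δv / v_e) = exp(1470 / 3020.0) = exp(0.4868) = 1.6270.
m_f = m₀ / 1.6270 = 3,730 / 1.6270 = 2,292.56 kg.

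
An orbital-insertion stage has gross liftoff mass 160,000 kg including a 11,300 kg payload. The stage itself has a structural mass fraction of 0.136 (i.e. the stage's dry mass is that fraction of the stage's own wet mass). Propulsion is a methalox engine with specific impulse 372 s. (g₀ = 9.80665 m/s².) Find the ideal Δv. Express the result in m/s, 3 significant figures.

Δv ≈ 5930 m/s

Stage wet mass = m₀ − payload = 160,000 − 11,300 = 148,700 kg.
Stage dry mass = ε × stage wet mass = 0.136 × 148,700 = 20,223.2 kg.
Burnout mass m_f = stage dry + payload = 20,223.2 + 11,300 = 31,523.2 kg.
v_e = Isp · g₀ = 372 × 9.80665 = 3648.1 m/s.
Δv = v_e · ln(160,000/31,523.2) = 3648.1 × ln(5.076) = 3648.1 × 1.6245 ≈ 5926 m/s.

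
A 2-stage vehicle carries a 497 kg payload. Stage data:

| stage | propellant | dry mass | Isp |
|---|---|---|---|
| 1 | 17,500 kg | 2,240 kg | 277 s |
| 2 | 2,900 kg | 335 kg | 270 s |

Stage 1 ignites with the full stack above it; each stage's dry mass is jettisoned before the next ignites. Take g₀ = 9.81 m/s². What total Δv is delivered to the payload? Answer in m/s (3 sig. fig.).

Ignition mass of stage 1 = 17,500+2,240 + 2,900+335 + 497 = 23,472 kg.
Stage 1: m₀ = 23,472 kg, m_f = 23,472 − 17,500 = 5,972 kg; Δv = 277×9.81×ln(3.93) = 2717.4×1.3687 ≈ 3719 m/s.
Stage 2: m₀ = 3,732 kg, m_f = 3,732 − 2,900 = 832 kg; Δv = 270×9.81×ln(4.486) = 2648.7×1.5009 ≈ 3975 m/s.
Total Δv = 3719 + 3975 = 7694 m/s.

Δv ≈ 7690 m/s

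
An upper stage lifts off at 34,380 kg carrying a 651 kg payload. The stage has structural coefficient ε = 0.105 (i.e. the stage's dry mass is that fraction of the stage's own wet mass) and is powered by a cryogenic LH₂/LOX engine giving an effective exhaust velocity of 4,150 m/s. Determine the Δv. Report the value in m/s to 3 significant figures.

Δv ≈ 8730 m/s

Stage wet mass = m₀ − payload = 34,380 − 651 = 33,729 kg.
Stage dry mass = ε × stage wet mass = 0.105 × 33,729 = 3,541.55 kg.
Burnout mass m_f = stage dry + payload = 3,541.55 + 651 = 4,192.55 kg.
Using Δv = v_e ln(m₀/m_f): Δv = v_e · ln(34,380/4,192.55) = 4150.0 × ln(8.2) = 4150.0 × 2.1042 ≈ 8732 m/s.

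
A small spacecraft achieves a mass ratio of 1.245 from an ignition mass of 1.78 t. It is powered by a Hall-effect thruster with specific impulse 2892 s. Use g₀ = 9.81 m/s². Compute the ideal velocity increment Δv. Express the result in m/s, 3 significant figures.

v_e = Isp · g₀ = 2892 × 9.81 = 28370.5 m/s.
Δv = v_e · ln(1.245) = 28370.5 × 0.2191 ≈ 6217.0 m/s.

Δv ≈ 6220 m/s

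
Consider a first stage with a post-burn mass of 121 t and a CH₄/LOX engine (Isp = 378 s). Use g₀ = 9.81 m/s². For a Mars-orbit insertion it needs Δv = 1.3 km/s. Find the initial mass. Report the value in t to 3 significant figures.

v_e = Isp · g₀ = 378 × 9.81 = 3708.2 m/s.
m₀/m_f = exp(Δv / v_e) = exp(1300 / 3708.2) = exp(0.3506) = 1.4199.
m₀ = m_f × 1.4199 = 121 × 1.4199 = 171.808 t.

initial mass ≈ 172 t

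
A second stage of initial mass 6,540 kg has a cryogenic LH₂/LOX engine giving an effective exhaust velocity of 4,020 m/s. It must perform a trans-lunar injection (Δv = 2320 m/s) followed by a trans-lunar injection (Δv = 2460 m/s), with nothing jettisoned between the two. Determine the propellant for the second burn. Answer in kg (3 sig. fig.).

After the first burn: m = 6540 × exp(−2320/4020.0) = 6540 × 0.56152 = 3,672.34 kg.
After the second burn: m = 3,672.34 × exp(−2460/4020.0) = 3,672.34 × 0.54230 = 1,991.51 kg.
Second-burn propellant = 3,672.34 − 1,991.51 = 1,680.83 kg.

propellant for the second burn ≈ 1680 kg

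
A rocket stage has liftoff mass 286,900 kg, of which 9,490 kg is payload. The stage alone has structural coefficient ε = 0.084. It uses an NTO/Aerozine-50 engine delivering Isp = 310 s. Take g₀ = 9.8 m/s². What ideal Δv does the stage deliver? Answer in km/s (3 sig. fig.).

Stage wet mass = m₀ − payload = 286,900 − 9,490 = 277,410 kg.
Stage dry mass = ε × stage wet mass = 0.084 × 277,410 = 23,302.4 kg.
Burnout mass m_f = stage dry + payload = 23,302.4 + 9,490 = 32,792.4 kg.
v_e = Isp · g₀ = 310 × 9.8 = 3038.0 m/s.
Rocket equation: Δv = v_e · ln(286,900/32,792.4) = 3038.0 × ln(8.749) = 3038.0 × 2.1689 ≈ 6589 m/s.

Δv ≈ 6.59 km/s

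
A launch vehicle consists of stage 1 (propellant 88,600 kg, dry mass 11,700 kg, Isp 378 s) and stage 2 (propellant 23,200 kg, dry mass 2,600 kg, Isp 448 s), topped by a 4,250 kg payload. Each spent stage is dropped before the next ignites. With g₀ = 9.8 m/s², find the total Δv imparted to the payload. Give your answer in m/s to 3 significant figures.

Ignition mass of stage 1 = 88,600+11,700 + 23,200+2,600 + 4,250 = 130,350 kg.
Stage 1: m₀ = 130,350 kg, m_f = 130,350 − 88,600 = 41,750 kg; Δv = 378×9.8×ln(3.122) = 3704.4×1.1385 ≈ 4218 m/s.
Stage 2: m₀ = 30,050 kg, m_f = 30,050 − 23,200 = 6,850 kg; Δv = 448×9.8×ln(4.387) = 4390.4×1.4786 ≈ 6492 m/s.
Total Δv = 4218 + 6492 = 10710 m/s.

Δv ≈ 10700 m/s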